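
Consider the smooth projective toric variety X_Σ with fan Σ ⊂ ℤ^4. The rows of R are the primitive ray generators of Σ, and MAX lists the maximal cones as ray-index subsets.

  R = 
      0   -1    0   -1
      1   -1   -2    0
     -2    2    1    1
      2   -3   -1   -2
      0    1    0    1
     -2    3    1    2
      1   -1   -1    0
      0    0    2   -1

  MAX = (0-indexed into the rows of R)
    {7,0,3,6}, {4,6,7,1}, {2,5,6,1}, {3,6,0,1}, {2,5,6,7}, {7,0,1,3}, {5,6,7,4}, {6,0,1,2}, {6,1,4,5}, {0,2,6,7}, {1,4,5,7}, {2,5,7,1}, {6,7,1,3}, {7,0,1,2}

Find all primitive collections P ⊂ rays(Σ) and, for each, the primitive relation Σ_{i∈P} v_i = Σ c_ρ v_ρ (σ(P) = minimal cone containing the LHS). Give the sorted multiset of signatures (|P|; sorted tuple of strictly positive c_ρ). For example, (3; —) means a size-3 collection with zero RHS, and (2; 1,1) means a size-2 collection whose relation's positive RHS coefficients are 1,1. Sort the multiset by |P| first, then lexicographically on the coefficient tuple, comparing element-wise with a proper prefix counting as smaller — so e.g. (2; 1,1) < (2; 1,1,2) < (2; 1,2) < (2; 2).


Δ(Σ) — 8 vertices, 9 min non-faces:

  {0,4}:  v_{0} + v_{4} = 0  ⇒ sig = (2; —)
  {3,5}:  v_{3} + v_{5} = 0  ⇒ sig = (2; —)
  {0,5}:  v_{0} + v_{5} = v_{2}  ⇒ sig = (2; 1)
  {2,3}:  v_{2} + v_{3} = v_{0}  ⇒ sig = (2; 1)
  {2,4}:  v_{2} + v_{4} = v_{5}  ⇒ sig = (2; 1)
  {3,4}:  v_{3} + v_{4} = v_{1} + v_{6} + v_{7}  ⇒ sig = (2; 1,1,1)
  {1,2,6,7}:  v_{1} + v_{2} + v_{6} + v_{7} = 0  ⇒ sig = (4; —)
  {0,1,6,7}:  v_{0} + v_{1} + v_{6} + v_{7} = v_{3}  ⇒ sig = (4; 1)
  {1,5,6,7}:  v_{1} + v_{5} + v_{6} + v_{7} = v_{4}  ⇒ sig = (4; 1)

so the primitive-relation signature multiset is
[(2; —), (2; —), (2; 1), (2; 1), (2; 1), (2; 1,1,1), (4; —), (4; 1), (4; 1)]


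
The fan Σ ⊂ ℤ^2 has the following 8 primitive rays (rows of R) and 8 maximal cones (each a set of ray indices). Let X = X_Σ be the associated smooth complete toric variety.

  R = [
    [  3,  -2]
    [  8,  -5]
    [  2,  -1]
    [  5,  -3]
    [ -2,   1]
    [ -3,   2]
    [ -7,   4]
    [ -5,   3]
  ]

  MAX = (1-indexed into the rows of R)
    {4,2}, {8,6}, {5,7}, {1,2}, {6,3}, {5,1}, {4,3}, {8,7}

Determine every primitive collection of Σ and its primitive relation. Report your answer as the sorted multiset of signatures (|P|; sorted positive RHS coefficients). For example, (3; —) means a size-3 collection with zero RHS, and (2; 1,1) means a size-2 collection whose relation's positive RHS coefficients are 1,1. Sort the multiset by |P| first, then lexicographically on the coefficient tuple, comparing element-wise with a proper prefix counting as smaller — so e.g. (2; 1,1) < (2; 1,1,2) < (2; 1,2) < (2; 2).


Minimal non-faces — 20 found among 8 rays, 8 max cones:

  P={1,6}:  v_{1} + v_{6} = 0  ⟹  sig = (2; —)
  P={3,5}:  v_{3} + v_{5} = 0  ⟹  sig = (2; —)
  P={4,8}:  v_{4} + v_{8} = 0  ⟹  sig = (2; —)
  P={1,3}:  v_{1} + v_{3} = v_{4}  ⟹  sig = (2; 1)
  P={1,4}:  v_{1} + v_{4} = v_{2}  ⟹  sig = (2; 1)
  P={1,8}:  v_{1} + v_{8} = v_{5}  ⟹  sig = (2; 1)
  P={2,6}:  v_{2} + v_{6} = v_{4}  ⟹  sig = (2; 1)
  P={2,8}:  v_{2} + v_{8} = v_{1}  ⟹  sig = (2; 1)
  P={3,7}:  v_{3} + v_{7} = v_{8}  ⟹  sig = (2; 1)
  P={3,8}:  v_{3} + v_{8} = v_{6}  ⟹  sig = (2; 1)
  P={4,5}:  v_{4} + v_{5} = v_{1}  ⟹  sig = (2; 1)
  P={4,6}:  v_{4} + v_{6} = v_{3}  ⟹  sig = (2; 1)
  P={4,7}:  v_{4} + v_{7} = v_{5}  ⟹  sig = (2; 1)
  P={5,6}:  v_{5} + v_{6} = v_{8}  ⟹  sig = (2; 1)
  P={5,8}:  v_{5} + v_{8} = v_{7}  ⟹  sig = (2; 1)
  P={2,7}:  v_{2} + v_{7} = v_{1} + v_{5}  ⟹  sig = (2; 1,1)
  P={1,7}:  v_{1} + v_{7} = 2·v_{5}  ⟹  sig = (2; 2)
  P={2,3}:  v_{2} + v_{3} = 2·v_{4}  ⟹  sig = (2; 2)
  P={2,5}:  v_{2} + v_{5} = 2·v_{1}  ⟹  sig = (2; 2)
  P={6,7}:  v_{6} + v_{7} = 2·v_{8}  ⟹  sig = (2; 2)

Hence PRS(X_Σ) =
{ (2; —) ×3,  (2; 1) ×12,  (2; 1,1),  (2; 2) ×4 }


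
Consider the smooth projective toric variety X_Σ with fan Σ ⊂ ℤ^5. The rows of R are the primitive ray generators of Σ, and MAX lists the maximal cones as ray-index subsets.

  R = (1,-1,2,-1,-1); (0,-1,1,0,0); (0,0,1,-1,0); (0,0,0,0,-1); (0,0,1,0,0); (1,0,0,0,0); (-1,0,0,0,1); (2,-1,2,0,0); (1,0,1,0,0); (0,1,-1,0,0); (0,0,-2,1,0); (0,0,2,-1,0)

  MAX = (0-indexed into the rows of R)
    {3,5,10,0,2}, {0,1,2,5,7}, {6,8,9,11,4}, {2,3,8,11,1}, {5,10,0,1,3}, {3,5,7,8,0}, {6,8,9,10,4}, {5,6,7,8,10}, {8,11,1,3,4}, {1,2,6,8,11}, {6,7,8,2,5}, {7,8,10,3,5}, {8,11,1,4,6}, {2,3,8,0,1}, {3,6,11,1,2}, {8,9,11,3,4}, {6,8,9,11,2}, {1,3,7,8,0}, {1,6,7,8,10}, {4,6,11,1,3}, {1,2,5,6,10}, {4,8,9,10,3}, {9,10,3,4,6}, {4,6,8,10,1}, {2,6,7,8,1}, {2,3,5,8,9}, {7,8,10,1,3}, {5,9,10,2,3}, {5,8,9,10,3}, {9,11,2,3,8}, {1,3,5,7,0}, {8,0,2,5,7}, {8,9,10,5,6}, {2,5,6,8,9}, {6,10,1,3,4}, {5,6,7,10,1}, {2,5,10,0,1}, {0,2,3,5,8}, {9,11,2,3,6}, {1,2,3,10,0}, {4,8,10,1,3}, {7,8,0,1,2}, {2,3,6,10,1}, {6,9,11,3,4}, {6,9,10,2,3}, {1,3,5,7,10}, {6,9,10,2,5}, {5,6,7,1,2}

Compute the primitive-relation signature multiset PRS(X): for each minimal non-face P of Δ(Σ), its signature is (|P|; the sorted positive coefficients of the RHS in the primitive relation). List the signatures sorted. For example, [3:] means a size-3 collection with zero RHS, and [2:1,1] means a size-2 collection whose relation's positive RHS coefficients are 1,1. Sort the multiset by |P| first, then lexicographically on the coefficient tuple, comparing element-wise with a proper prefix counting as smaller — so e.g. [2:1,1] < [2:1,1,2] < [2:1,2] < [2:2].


Minimal non-faces — 22 found among 12 rays, 48 max cones:

  P = {1,9}:  v_{1} + v_{9} = 0  ⇒ sig = [2:]
  P = {10,11}:  v_{10} + v_{11} = 0  ⇒ sig = [2:]
  P = {2,4}:  v_{2} + v_{4} = v_{11}  ⇒ sig = [2:1]
  P = {4,5}:  v_{4} + v_{5} = v_{8}  ⇒ sig = [2:1]
  P = {0,6}:  v_{0} + v_{6} = v_{1} + v_{2}  ⇒ sig = [2:1,1]
  P = {5,11}:  v_{5} + v_{11} = v_{2} + v_{8}  ⇒ sig = [2:1,1]
  P = {7,9}:  v_{7} + v_{9} = v_{5} + v_{8}  ⇒ sig = [2:1,1]
  P = {0,9}:  v_{0} + v_{9} = v_{2} + v_{3} + v_{5}  ⇒ sig = [2:1,1,1]
  P = {0,4}:  v_{0} + v_{4} = v_{1} + v_{2} + v_{3} + v_{8}  ⇒ sig = [2:1,1,1,1]
  P = {0,11}:  v_{0} + v_{11} = v_{1} + 2·v_{2} + v_{3} + v_{8}  ⇒ sig = [2:1,1,1,2]
  P = {7,11}:  v_{7} + v_{11} = v_{1} + v_{2} + 2·v_{8}  ⇒ sig = [2:1,1,2]
  P = {4,7}:  v_{4} + v_{7} = v_{1} + 2·v_{8}  ⇒ sig = [2:1,2]
  P = {3,5,6}:  v_{3} + v_{5} + v_{6} = 0  ⇒ sig = [3:]
  P = {1,5,8}:  v_{1} + v_{5} + v_{8} = v_{7}  ⇒ sig = [3:1]
  P = {2,8,10}:  v_{2} + v_{8} + v_{10} = v_{5}  ⇒ sig = [3:1]
  P = {3,6,8}:  v_{3} + v_{6} + v_{8} = v_{4}  ⇒ sig = [3:1]
  P = {2,3,7}:  v_{2} + v_{3} + v_{7} = v_{0} + v_{8}  ⇒ sig = [3:1,1]
  P = {3,6,7}:  v_{3} + v_{6} + v_{7} = v_{1} + v_{8}  ⇒ sig = [3:1,1]
  P = {0,8,10}:  v_{0} + v_{8} + v_{10} = v_{1} + v_{3} + 2·v_{5}  ⇒ sig = [3:1,1,2]
  P = {2,7,10}:  v_{2} + v_{7} + v_{10} = v_{1} + 2·v_{5}  ⇒ sig = [3:1,2]
  P = {0,7,10}:  v_{0} + v_{7} + v_{10} = 2·v_{1} + v_{3} + 3·v_{5}  ⇒ sig = [3:1,2,3]
  P = {1,2,3,5}:  v_{1} + v_{2} + v_{3} + v_{5} = v_{0}  ⇒ sig = [4:1]

Hence PRS(X_Σ) =
{ [2:] ×2,  [2:1] ×2,  [2:1,1] ×3,  [2:1,1,1],  [2:1,1,1,1],  [2:1,1,1,2],  [2:1,1,2],  [2:1,2],  [3:],  [3:1] ×3,  [3:1,1] ×2,  [3:1,1,2],  [3:1,2],  [3:1,2,3],  [4:1] }


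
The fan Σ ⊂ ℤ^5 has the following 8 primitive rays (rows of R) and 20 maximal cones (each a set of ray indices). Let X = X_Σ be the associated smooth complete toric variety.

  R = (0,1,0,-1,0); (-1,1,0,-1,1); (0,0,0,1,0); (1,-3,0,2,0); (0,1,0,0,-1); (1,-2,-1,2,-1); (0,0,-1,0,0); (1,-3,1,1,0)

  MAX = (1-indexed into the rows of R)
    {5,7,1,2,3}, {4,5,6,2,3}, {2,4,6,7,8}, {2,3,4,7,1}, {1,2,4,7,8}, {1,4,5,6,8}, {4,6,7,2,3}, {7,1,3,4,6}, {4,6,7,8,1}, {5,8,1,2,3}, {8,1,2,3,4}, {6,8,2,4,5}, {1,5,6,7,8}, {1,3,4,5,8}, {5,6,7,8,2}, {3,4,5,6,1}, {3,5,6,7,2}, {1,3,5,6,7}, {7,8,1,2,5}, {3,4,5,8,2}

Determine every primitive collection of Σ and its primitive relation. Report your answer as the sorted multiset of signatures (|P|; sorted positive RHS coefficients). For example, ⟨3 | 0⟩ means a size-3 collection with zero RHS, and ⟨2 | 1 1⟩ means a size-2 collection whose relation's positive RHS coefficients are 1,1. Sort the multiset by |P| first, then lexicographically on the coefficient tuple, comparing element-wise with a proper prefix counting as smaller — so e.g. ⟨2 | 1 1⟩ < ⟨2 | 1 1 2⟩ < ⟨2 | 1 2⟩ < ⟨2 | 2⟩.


Minimal non-faces — 5 found among 8 rays, 20 max cones:

  • {1,2,6}:  v_{1} + v_{2} + v_{6} = v_{7} — sig = ⟨3 | 1⟩
  • {3,7,8}:  v_{3} + v_{7} + v_{8} = v_{4} — sig = ⟨3 | 1⟩
  • {4,5,7}:  v_{4} + v_{5} + v_{7} = v_{6} — sig = ⟨3 | 1⟩
  • {3,6,8}:  v_{3} + v_{6} + v_{8} = 2·v_{4} + v_{5} — sig = ⟨3 | 1 2⟩
  • {1,2,4,5}:  v_{1} + v_{2} + v_{4} + v_{5} = 0 — sig = ⟨4 | 0⟩

Sorted signature multiset PRS(X):
    ⟨3 | 1⟩
    ⟨3 | 1⟩
    ⟨3 | 1⟩
    ⟨3 | 1 2⟩
    ⟨4 | 0⟩


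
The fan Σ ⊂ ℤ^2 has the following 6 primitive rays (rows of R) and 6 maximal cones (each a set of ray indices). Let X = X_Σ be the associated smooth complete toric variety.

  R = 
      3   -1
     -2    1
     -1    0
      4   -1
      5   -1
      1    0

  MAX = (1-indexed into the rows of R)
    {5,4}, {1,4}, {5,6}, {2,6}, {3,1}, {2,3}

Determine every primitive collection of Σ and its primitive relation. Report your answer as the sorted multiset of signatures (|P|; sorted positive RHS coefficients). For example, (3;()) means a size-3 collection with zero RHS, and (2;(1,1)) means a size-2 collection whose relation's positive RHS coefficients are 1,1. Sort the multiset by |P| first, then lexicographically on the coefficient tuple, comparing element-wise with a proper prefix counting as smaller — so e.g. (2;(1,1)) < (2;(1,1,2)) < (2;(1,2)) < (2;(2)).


Primitive collections (9):

  P={3,6}:  v_{3} + v_{6} = 0  so sig = (2;())
  P={1,2}:  v_{1} + v_{2} = v_{6}  so sig = (2;(1))
  P={1,6}:  v_{1} + v_{6} = v_{4}  so sig = (2;(1))
  P={3,4}:  v_{3} + v_{4} = v_{1}  so sig = (2;(1))
  P={3,5}:  v_{3} + v_{5} = v_{4}  so sig = (2;(1))
  P={4,6}:  v_{4} + v_{6} = v_{5}  so sig = (2;(1))
  P={1,5}:  v_{1} + v_{5} = 2·v_{4}  so sig = (2;(2))
  P={2,4}:  v_{2} + v_{4} = 2·v_{6}  so sig = (2;(2))
  P={2,5}:  v_{2} + v_{5} = 3·v_{6}  so sig = (2;(3))

Sorted signature multiset PRS(X):
    |P|=2: 9 collections, coeffs (), (1), (1), (1), (1), (1), (2), (2), (3)


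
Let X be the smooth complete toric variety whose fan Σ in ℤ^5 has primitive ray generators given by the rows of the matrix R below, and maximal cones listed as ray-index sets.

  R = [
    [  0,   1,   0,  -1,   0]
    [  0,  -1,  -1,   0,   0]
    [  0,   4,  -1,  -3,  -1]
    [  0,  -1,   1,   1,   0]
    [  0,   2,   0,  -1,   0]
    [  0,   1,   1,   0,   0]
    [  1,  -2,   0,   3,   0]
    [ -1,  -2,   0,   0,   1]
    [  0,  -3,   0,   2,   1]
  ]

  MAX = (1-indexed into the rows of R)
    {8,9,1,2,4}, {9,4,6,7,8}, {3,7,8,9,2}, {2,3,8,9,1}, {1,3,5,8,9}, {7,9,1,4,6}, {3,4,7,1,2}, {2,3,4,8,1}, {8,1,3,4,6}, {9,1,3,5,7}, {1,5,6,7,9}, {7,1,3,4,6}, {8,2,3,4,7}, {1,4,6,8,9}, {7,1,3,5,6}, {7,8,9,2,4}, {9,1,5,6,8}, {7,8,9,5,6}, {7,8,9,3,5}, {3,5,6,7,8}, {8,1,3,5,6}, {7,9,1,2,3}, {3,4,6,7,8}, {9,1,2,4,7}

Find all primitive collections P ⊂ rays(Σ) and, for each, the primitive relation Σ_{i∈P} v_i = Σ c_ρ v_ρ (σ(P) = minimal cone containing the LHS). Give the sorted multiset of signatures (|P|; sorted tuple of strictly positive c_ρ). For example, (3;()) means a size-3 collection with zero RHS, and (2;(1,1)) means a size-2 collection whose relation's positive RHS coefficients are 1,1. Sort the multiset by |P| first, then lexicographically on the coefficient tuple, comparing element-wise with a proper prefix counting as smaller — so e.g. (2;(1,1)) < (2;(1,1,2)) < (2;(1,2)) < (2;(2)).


6 collections generate NE(X_Σ); each relation:

  P={2,6}:  v_{2} + v_{6} = 0  ⟹  sig = (2;())
  P={4,5}:  v_{4} + v_{5} = v_{6}  ⟹  sig = (2;(1))
  P={2,5}:  v_{2} + v_{5} = v_{3} + v_{9}  ⟹  sig = (2;(1,1))
  P={3,4,9}:  v_{3} + v_{4} + v_{9} = 0  ⟹  sig = (3;())
  P={1,7,8}:  v_{1} + v_{7} + v_{8} = v_{9}  ⟹  sig = (3;(1))
  P={3,6,9}:  v_{3} + v_{6} + v_{9} = v_{5}  ⟹  sig = (3;(1))

Sorted signature multiset PRS(X):
{ (2;()),  (2;(1)),  (2;(1,1)),  (3;()),  (3;(1)) ×2 }


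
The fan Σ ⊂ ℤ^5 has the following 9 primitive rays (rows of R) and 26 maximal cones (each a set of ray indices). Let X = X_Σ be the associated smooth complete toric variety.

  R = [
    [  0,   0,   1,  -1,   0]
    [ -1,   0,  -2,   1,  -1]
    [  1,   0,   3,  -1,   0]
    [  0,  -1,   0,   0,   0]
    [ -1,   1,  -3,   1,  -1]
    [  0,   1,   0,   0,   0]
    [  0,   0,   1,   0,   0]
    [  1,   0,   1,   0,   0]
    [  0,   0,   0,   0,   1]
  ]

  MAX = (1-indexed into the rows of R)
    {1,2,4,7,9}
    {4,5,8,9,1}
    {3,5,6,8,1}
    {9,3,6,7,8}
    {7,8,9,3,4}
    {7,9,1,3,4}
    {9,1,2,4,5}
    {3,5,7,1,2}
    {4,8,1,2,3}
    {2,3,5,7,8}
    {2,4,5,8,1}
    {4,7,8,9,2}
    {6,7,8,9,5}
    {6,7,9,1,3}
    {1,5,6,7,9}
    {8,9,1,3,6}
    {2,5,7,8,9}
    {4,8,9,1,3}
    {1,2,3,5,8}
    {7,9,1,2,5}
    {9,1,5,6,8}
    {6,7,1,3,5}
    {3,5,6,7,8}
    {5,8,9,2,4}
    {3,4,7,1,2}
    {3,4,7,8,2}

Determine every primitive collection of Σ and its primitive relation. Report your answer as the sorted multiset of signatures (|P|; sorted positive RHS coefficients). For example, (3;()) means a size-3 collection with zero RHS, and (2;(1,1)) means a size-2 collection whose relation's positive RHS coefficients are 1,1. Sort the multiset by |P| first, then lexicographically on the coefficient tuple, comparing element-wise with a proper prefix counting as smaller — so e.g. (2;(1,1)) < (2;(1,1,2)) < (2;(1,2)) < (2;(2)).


Σ has 8 primitive collections:

  {4,6}:  v_{4} + v_{6} = 0 ; sig = (2;())
  {2,6}:  v_{2} + v_{6} = v_{5} + v_{7} ; sig = (2;(1,1))
  {1,7,8}:  v_{1} + v_{7} + v_{8} = v_{3} ; sig = (3;(1))
  {2,3,9}:  v_{2} + v_{3} + v_{9} = v_{7} ; sig = (3;(1))
  {3,5,9}:  v_{3} + v_{5} + v_{9} = v_{6} ; sig = (3;(1))
  {4,5,7}:  v_{4} + v_{5} + v_{7} = v_{2} ; sig = (3;(1))
  {3,4,5}:  v_{3} + v_{4} + v_{5} = v_{1} + v_{2} + v_{8} ; sig = (3;(1,1,1))
  {1,2,8,9}:  v_{1} + v_{2} + v_{8} + v_{9} = 0 ; sig = (4;())

Signatures (|P|; sorted positive RHS coefficients), sorted:
    |P|=2: 2 collections, coeffs (), (1,1)
    |P|=3: 5 collections, coeffs (1), (1), (1), (1), (1,1,1)
    |P|=4: 1 collection, coeffs ()


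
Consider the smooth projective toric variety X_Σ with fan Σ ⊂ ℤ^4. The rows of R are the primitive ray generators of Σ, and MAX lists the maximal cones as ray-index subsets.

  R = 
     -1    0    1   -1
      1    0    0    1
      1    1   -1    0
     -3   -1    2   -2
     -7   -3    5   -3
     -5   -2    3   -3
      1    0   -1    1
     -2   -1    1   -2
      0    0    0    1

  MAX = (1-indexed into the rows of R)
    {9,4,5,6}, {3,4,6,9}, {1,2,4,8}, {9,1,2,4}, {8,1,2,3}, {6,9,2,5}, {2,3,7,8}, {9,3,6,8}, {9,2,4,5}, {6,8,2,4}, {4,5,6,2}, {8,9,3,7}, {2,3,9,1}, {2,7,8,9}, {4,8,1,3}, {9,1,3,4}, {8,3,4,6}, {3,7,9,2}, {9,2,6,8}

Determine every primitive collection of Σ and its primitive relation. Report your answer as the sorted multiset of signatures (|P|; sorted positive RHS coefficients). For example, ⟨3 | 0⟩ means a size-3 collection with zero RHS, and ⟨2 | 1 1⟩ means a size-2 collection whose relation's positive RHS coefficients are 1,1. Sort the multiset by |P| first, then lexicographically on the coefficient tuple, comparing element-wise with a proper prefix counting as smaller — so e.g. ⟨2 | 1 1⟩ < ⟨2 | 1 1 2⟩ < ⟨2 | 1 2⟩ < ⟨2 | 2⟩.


14 minimal non-faces of Δ(Σ) (on 9 rays):

  P = {1,7}:  v_{1} + v_{7} = 0  so sig = ⟨2 | 0⟩
  P = {4,7}:  v_{4} + v_{7} = v_{8} + v_{9}  so sig = ⟨2 | 1 1⟩
  P = {5,7}:  v_{5} + v_{7} = v_{2} + v_{6} + v_{8} + 2·v_{9}  so sig = ⟨2 | 1 1 1 2⟩
  P = {1,5}:  v_{1} + v_{5} = v_{2} + 3·v_{4} + v_{9}  so sig = ⟨2 | 1 1 3⟩
  P = {3,5}:  v_{3} + v_{5} = 2·v_{4} + v_{9}  so sig = ⟨2 | 1 2⟩
  P = {5,8}:  v_{5} + v_{8} = v_{2} + 2·v_{6}  so sig = ⟨2 | 1 2⟩
  P = {1,6}:  v_{1} + v_{6} = 2·v_{4}  so sig = ⟨2 | 2⟩
  P = {6,7}:  v_{6} + v_{7} = 2·v_{8} + 2·v_{9}  so sig = ⟨2 | 2 2⟩
  P = {1,8,9}:  v_{1} + v_{8} + v_{9} = v_{4}  so sig = ⟨3 | 1⟩
  P = {2,3,4}:  v_{2} + v_{3} + v_{4} = v_{1}  so sig = ⟨3 | 1⟩
  P = {2,3,6}:  v_{2} + v_{3} + v_{6} = v_{4}  so sig = ⟨3 | 1⟩
  P = {4,8,9}:  v_{4} + v_{8} + v_{9} = v_{6}  so sig = ⟨3 | 1⟩
  P = {2,3,8,9}:  v_{2} + v_{3} + v_{8} + v_{9} = 0  so sig = ⟨4 | 0⟩
  P = {2,4,6,9}:  v_{2} + v_{4} + v_{6} + v_{9} = v_{5}  so sig = ⟨4 | 1⟩

Signatures (|P|; sorted positive RHS coefficients), sorted:
    |P|=2: 8 collections, coeffs (), (1,1), (1,1,1,2), (1,1,3), (1,2), (1,2), (2), (2,2)
    |P|=3: 4 collections, coeffs (1), (1), (1), (1)
    |P|=4: 2 collections, coeffs (), (1)


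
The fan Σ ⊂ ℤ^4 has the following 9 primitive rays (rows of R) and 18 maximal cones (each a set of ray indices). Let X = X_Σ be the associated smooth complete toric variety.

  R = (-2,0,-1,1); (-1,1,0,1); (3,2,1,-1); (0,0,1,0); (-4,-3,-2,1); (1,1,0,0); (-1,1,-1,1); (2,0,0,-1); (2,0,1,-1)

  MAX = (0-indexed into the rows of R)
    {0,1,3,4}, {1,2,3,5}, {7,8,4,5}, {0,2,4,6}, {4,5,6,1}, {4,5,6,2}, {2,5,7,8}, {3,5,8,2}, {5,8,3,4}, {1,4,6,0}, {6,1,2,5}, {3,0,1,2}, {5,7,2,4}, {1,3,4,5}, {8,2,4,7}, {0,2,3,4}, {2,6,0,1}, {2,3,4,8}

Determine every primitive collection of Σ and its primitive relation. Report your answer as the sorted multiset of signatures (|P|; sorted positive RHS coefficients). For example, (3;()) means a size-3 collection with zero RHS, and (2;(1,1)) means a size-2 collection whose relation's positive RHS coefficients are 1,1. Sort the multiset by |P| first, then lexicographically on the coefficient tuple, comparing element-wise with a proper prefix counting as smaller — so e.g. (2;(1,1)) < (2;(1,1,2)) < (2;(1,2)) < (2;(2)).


|primitive collections| = 12. Relations:

  • {0,8}:  v_{0} + v_{8} = 0  ⇒ sig = (2;())
  • {0,5}:  v_{0} + v_{5} = v_{6}  ⇒ sig = (2;(1))
  • {1,7}:  v_{1} + v_{7} = v_{5}  ⇒ sig = (2;(1))
  • {3,6}:  v_{3} + v_{6} = v_{1}  ⇒ sig = (2;(1))
  • {3,7}:  v_{3} + v_{7} = v_{8}  ⇒ sig = (2;(1))
  • {6,8}:  v_{6} + v_{8} = v_{5}  ⇒ sig = (2;(1))
  • {1,8}:  v_{1} + v_{8} = v_{3} + v_{5}  ⇒ sig = (2;(1,1))
  • {0,7}:  v_{0} + v_{7} = v_{2} + v_{4} + v_{5}  ⇒ sig = (2;(1,1,1))
  • {6,7}:  v_{6} + v_{7} = v_{2} + v_{4} + 2·v_{5}  ⇒ sig = (2;(1,1,2))
  • {1,2,4}:  v_{1} + v_{2} + v_{4} = v_{0}  ⇒ sig = (3;(1))
  • {2,3,4,5}:  v_{2} + v_{3} + v_{4} + v_{5} = 0  ⇒ sig = (4;())
  • {2,4,5,8}:  v_{2} + v_{4} + v_{5} + v_{8} = v_{7}  ⇒ sig = (4;(1))

Hence PRS(X_Σ) =
[(2;()), (2;(1)), (2;(1)), (2;(1)), (2;(1)), (2;(1)), (2;(1,1)), (2;(1,1,1)), (2;(1,1,2)), (3;(1)), (4;()), (4;(1))]


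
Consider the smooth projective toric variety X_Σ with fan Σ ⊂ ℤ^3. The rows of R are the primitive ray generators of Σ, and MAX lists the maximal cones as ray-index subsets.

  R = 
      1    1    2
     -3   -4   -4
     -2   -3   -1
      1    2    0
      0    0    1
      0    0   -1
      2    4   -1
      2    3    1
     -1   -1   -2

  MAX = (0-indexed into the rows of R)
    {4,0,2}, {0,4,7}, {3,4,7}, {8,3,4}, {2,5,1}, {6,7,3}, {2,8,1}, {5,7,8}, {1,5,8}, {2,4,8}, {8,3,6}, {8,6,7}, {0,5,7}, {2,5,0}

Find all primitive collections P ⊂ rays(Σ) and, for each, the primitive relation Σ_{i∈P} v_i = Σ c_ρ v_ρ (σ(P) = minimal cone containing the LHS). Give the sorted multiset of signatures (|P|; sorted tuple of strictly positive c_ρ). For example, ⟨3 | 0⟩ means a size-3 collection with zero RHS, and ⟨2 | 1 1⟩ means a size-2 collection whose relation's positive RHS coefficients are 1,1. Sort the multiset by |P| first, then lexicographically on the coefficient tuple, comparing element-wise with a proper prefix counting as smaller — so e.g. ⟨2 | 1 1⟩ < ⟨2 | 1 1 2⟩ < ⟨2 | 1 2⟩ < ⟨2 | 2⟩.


|primitive collections| = 18. Relations:

  P = {0,8}:  v_{0} + v_{8} = 0  ⟹  sig = ⟨2 | 0⟩
  P = {2,7}:  v_{2} + v_{7} = 0  ⟹  sig = ⟨2 | 0⟩
  P = {4,5}:  v_{4} + v_{5} = 0  ⟹  sig = ⟨2 | 0⟩
  P = {0,1}:  v_{0} + v_{1} = v_{2} + v_{5}  ⟹  sig = ⟨2 | 1 1⟩
  P = {0,3}:  v_{0} + v_{3} = v_{4} + v_{7}  ⟹  sig = ⟨2 | 1 1⟩
  P = {0,6}:  v_{0} + v_{6} = v_{3} + v_{7}  ⟹  sig = ⟨2 | 1 1⟩
  P = {1,4}:  v_{1} + v_{4} = v_{2} + v_{8}  ⟹  sig = ⟨2 | 1 1⟩
  P = {1,7}:  v_{1} + v_{7} = v_{5} + v_{8}  ⟹  sig = ⟨2 | 1 1⟩
  P = {2,3}:  v_{2} + v_{3} = v_{4} + v_{8}  ⟹  sig = ⟨2 | 1 1⟩
  P = {2,6}:  v_{2} + v_{6} = v_{3} + v_{8}  ⟹  sig = ⟨2 | 1 1⟩
  P = {3,5}:  v_{3} + v_{5} = v_{7} + v_{8}  ⟹  sig = ⟨2 | 1 1⟩
  P = {1,6}:  v_{1} + v_{6} = v_{7} + 3·v_{8}  ⟹  sig = ⟨2 | 1 3⟩
  P = {1,3}:  v_{1} + v_{3} = 2·v_{8}  ⟹  sig = ⟨2 | 2⟩
  P = {4,6}:  v_{4} + v_{6} = 2·v_{3}  ⟹  sig = ⟨2 | 2⟩
  P = {5,6}:  v_{5} + v_{6} = 2·v_{7} + 2·v_{8}  ⟹  sig = ⟨2 | 2 2⟩
  P = {2,5,8}:  v_{2} + v_{5} + v_{8} = v_{1}  ⟹  sig = ⟨3 | 1⟩
  P = {3,7,8}:  v_{3} + v_{7} + v_{8} = v_{6}  ⟹  sig = ⟨3 | 1⟩
  P = {4,7,8}:  v_{4} + v_{7} + v_{8} = v_{3}  ⟹  sig = ⟨3 | 1⟩

Signatures (|P|; sorted positive RHS coefficients), sorted:
{ ⟨2 | 0⟩ ×3,  ⟨2 | 1 1⟩ ×8,  ⟨2 | 1 3⟩,  ⟨2 | 2⟩ ×2,  ⟨2 | 2 2⟩,  ⟨3 | 1⟩ ×3 }


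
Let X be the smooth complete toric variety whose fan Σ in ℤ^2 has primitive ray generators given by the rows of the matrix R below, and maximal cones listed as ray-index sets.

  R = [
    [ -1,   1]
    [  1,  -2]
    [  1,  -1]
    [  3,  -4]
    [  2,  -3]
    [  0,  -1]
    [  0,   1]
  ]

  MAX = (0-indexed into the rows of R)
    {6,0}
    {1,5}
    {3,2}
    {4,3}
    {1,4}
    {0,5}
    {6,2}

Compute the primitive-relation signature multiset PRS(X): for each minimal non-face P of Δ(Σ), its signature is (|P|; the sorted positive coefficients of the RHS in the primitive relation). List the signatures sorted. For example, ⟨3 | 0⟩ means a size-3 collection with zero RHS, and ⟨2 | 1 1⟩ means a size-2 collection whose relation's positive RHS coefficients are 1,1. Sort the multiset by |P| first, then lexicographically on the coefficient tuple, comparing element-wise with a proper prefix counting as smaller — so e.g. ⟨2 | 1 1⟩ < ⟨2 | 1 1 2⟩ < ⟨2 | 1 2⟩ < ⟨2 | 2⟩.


Primitive collections (14):

  P={0,2}:  v_{0} + v_{2} = 0 — sig = ⟨2 | 0⟩
  P={5,6}:  v_{5} + v_{6} = 0 — sig = ⟨2 | 0⟩
  P={0,1}:  v_{0} + v_{1} = v_{5} — sig = ⟨2 | 1⟩
  P={0,3}:  v_{0} + v_{3} = v_{4} — sig = ⟨2 | 1⟩
  P={0,4}:  v_{0} + v_{4} = v_{1} — sig = ⟨2 | 1⟩
  P={1,2}:  v_{1} + v_{2} = v_{4} — sig = ⟨2 | 1⟩
  P={1,6}:  v_{1} + v_{6} = v_{2} — sig = ⟨2 | 1⟩
  P={2,4}:  v_{2} + v_{4} = v_{3} — sig = ⟨2 | 1⟩
  P={2,5}:  v_{2} + v_{5} = v_{1} — sig = ⟨2 | 1⟩
  P={3,5}:  v_{3} + v_{5} = v_{1} + v_{4} — sig = ⟨2 | 1 1⟩
  P={1,3}:  v_{1} + v_{3} = 2·v_{4} — sig = ⟨2 | 2⟩
  P={4,5}:  v_{4} + v_{5} = 2·v_{1} — sig = ⟨2 | 2⟩
  P={4,6}:  v_{4} + v_{6} = 2·v_{2} — sig = ⟨2 | 2⟩
  P={3,6}:  v_{3} + v_{6} = 3·v_{2} — sig = ⟨2 | 3⟩

Sorted signature multiset PRS(X):
[⟨2 | 0⟩, ⟨2 | 0⟩, ⟨2 | 1⟩, ⟨2 | 1⟩, ⟨2 | 1⟩, ⟨2 | 1⟩, ⟨2 | 1⟩, ⟨2 | 1⟩, ⟨2 | 1⟩, ⟨2 | 1 1⟩, ⟨2 | 2⟩, ⟨2 | 2⟩, ⟨2 | 2⟩, ⟨2 | 3⟩]


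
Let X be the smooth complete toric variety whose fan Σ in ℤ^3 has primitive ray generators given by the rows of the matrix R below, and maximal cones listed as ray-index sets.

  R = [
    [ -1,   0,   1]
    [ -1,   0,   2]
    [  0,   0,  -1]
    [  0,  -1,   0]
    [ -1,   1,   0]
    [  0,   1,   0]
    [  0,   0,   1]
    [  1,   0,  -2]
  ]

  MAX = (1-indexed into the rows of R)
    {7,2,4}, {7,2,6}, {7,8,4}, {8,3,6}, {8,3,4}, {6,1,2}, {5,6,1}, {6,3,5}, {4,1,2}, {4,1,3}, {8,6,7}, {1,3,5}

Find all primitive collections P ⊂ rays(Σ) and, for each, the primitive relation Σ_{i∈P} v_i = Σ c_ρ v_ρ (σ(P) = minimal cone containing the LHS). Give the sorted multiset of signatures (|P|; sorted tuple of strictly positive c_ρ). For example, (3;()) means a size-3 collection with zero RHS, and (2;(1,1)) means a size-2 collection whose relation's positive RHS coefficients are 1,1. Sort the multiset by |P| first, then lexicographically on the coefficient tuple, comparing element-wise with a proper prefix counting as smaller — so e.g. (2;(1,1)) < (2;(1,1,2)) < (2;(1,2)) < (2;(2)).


Minimal non-faces — 11 found among 8 rays, 12 max cones:

  • {2,8}:  v_{2} + v_{8} = 0 — sig = (2;())
  • {3,7}:  v_{3} + v_{7} = 0 — sig = (2;())
  • {4,6}:  v_{4} + v_{6} = 0 — sig = (2;())
  • {1,7}:  v_{1} + v_{7} = v_{2} — sig = (2;(1))
  • {1,8}:  v_{1} + v_{8} = v_{3} — sig = (2;(1))
  • {2,3}:  v_{2} + v_{3} = v_{1} — sig = (2;(1))
  • {4,5}:  v_{4} + v_{5} = v_{1} + v_{3} — sig = (2;(1,1))
  • {5,7}:  v_{5} + v_{7} = v_{1} + v_{6} — sig = (2;(1,1))
  • {2,5}:  v_{2} + v_{5} = 2·v_{1} + v_{6} — sig = (2;(1,2))
  • {5,8}:  v_{5} + v_{8} = 2·v_{3} + v_{6} — sig = (2;(1,2))
  • {1,3,6}:  v_{1} + v_{3} + v_{6} = v_{5} — sig = (3;(1))

Sorted signature multiset PRS(X):
    |P|=2: 10 collections, coeffs (), (), (), (1), (1), (1), (1,1), (1,1), (1,2), (1,2)
    |P|=3: 1 collection, coeffs (1)


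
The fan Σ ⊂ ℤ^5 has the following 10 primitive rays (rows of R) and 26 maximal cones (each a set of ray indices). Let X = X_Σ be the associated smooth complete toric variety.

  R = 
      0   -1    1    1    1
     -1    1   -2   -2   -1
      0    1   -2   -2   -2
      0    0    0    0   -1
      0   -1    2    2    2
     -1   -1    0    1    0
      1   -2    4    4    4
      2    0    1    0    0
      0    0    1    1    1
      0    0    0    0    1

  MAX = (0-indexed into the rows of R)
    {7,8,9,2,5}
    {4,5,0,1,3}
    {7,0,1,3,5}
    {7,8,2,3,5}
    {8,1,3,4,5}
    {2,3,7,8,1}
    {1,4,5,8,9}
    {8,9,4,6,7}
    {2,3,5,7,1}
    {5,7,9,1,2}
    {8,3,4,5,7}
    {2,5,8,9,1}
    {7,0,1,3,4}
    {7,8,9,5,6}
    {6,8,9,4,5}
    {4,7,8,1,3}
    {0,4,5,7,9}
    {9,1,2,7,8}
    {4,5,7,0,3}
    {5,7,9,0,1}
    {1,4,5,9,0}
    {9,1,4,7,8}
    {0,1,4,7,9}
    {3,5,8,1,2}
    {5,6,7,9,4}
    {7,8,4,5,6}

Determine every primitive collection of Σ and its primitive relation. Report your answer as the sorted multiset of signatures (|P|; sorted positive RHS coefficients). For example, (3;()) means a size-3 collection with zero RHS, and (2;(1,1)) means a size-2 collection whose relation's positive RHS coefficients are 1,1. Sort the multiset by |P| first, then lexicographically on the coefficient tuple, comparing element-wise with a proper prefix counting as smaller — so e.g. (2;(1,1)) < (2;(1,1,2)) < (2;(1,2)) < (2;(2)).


11 collections generate NE(X_Σ); each relation:

  {2,4}:  v_{2} + v_{4} = 0  →  sig = (2;())
  {3,9}:  v_{3} + v_{9} = 0  →  sig = (2;())
  {0,8}:  v_{0} + v_{8} = v_{4}  →  sig = (2;(1))
  {1,6}:  v_{1} + v_{6} = v_{4} + v_{9}  →  sig = (2;(1,1))
  {0,2}:  v_{0} + v_{2} = v_{1} + v_{5} + v_{7}  →  sig = (2;(1,1,1))
  {2,6}:  v_{2} + v_{6} = v_{5} + v_{7} + v_{8} + v_{9}  →  sig = (2;(1,1,1,1))
  {3,6}:  v_{3} + v_{6} = v_{4} + v_{5} + v_{7} + v_{8}  →  sig = (2;(1,1,1,1))
  {0,6}:  v_{0} + v_{6} = 2·v_{4} + v_{5} + v_{7} + v_{9}  →  sig = (2;(1,1,1,2))
  {1,5,7,8}:  v_{1} + v_{5} + v_{7} + v_{8} = 0  →  sig = (4;())
  {1,4,5,7}:  v_{1} + v_{4} + v_{5} + v_{7} = v_{0}  →  sig = (4;(1))
  {4,5,7,8,9}:  v_{4} + v_{5} + v_{7} + v_{8} + v_{9} = v_{6}  →  sig = (5;(1))

Hence PRS(X_Σ) =
[(2;()), (2;()), (2;(1)), (2;(1,1)), (2;(1,1,1)), (2;(1,1,1,1)), (2;(1,1,1,1)), (2;(1,1,1,2)), (4;()), (4;(1)), (5;(1))]


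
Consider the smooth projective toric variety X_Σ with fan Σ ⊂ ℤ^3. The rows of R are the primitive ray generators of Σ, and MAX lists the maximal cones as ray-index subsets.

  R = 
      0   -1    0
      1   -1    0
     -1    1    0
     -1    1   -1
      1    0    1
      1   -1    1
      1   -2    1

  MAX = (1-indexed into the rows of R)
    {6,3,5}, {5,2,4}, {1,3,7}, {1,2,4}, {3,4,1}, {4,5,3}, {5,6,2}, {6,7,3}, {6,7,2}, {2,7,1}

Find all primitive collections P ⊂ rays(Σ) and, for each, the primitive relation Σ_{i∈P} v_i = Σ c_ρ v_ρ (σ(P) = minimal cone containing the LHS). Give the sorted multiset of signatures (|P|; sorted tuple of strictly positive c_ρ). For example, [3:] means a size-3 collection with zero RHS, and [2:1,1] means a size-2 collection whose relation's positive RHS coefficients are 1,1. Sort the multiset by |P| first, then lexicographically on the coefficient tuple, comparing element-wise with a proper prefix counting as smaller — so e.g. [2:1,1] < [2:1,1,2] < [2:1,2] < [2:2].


6 minimal non-faces of Δ(Σ) (on 7 rays):

  • {2,3}:  v_{2} + v_{3} = 0 — sig = [2:]
  • {4,6}:  v_{4} + v_{6} = 0 — sig = [2:]
  • {1,5}:  v_{1} + v_{5} = v_{6} — sig = [2:1]
  • {1,6}:  v_{1} + v_{6} = v_{7} — sig = [2:1]
  • {4,7}:  v_{4} + v_{7} = v_{1} — sig = [2:1]
  • {5,7}:  v_{5} + v_{7} = 2·v_{6} — sig = [2:2]

Signatures (|P|; sorted positive RHS coefficients), sorted:
    |P|=2: 6 collections, coeffs (), (), (1), (1), (1), (2)


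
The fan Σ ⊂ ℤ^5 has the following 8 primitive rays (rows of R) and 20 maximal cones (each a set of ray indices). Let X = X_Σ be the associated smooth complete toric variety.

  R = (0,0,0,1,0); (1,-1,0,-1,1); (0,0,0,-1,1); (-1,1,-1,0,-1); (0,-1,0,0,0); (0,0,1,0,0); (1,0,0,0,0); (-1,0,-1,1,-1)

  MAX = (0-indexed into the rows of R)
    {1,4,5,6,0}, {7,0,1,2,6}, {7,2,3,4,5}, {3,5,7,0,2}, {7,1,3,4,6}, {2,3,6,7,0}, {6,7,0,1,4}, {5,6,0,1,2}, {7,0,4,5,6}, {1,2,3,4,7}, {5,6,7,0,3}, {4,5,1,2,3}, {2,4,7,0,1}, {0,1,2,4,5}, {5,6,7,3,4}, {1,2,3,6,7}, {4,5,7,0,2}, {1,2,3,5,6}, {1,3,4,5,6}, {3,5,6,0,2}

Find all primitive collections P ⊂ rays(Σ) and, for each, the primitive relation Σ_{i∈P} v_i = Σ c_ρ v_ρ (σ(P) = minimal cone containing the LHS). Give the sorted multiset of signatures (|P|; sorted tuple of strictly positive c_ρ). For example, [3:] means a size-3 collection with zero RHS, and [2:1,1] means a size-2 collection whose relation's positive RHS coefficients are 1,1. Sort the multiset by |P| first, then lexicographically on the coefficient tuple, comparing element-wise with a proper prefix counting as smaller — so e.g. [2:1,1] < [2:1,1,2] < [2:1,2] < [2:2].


5 collections generate NE(X_Σ); each relation:

  P={0,3,4}:  v_{0} + v_{3} + v_{4} = v_{7} — sig = [3:1]
  P={1,5,7}:  v_{1} + v_{5} + v_{7} = v_{4} — sig = [3:1]
  P={2,4,6}:  v_{2} + v_{4} + v_{6} = v_{1} — sig = [3:1]
  P={0,1,3}:  v_{0} + v_{1} + v_{3} = v_{2} + v_{6} + v_{7} — sig = [3:1,1,1]
  P={2,5,6,7}:  v_{2} + v_{5} + v_{6} + v_{7} = 0 — sig = [4:]

Signatures (|P|; sorted positive RHS coefficients), sorted:
    |P|=3: 4 collections, coeffs (1), (1), (1), (1,1,1)
    |P|=4: 1 collection, coeffs ()


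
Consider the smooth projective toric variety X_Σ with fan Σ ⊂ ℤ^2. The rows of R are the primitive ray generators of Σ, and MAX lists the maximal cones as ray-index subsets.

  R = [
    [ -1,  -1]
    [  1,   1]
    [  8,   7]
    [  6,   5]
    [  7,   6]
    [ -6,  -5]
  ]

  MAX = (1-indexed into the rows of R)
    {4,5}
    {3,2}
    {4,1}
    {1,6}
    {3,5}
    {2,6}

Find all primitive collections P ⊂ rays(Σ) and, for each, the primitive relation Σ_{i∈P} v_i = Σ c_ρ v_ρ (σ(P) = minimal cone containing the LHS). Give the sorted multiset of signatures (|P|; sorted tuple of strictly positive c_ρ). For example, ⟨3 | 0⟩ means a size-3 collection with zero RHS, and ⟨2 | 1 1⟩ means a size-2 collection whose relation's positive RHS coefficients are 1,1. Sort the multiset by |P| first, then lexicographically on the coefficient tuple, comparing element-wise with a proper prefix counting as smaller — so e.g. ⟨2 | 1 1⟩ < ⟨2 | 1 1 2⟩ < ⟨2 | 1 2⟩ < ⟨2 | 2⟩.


9 collections generate NE(X_Σ); each relation:

  {1,2}:  v_{1} + v_{2} = 0  ⇒ sig = ⟨2 | 0⟩
  {4,6}:  v_{4} + v_{6} = 0  ⇒ sig = ⟨2 | 0⟩
  {1,3}:  v_{1} + v_{3} = v_{5}  ⇒ sig = ⟨2 | 1⟩
  {1,5}:  v_{1} + v_{5} = v_{4}  ⇒ sig = ⟨2 | 1⟩
  {2,4}:  v_{2} + v_{4} = v_{5}  ⇒ sig = ⟨2 | 1⟩
  {2,5}:  v_{2} + v_{5} = v_{3}  ⇒ sig = ⟨2 | 1⟩
  {5,6}:  v_{5} + v_{6} = v_{2}  ⇒ sig = ⟨2 | 1⟩
  {3,4}:  v_{3} + v_{4} = 2·v_{5}  ⇒ sig = ⟨2 | 2⟩
  {3,6}:  v_{3} + v_{6} = 2·v_{2}  ⇒ sig = ⟨2 | 2⟩

Sorted signature multiset PRS(X):
[⟨2 | 0⟩, ⟨2 | 0⟩, ⟨2 | 1⟩, ⟨2 | 1⟩, ⟨2 | 1⟩, ⟨2 | 1⟩, ⟨2 | 1⟩, ⟨2 | 2⟩, ⟨2 | 2⟩]


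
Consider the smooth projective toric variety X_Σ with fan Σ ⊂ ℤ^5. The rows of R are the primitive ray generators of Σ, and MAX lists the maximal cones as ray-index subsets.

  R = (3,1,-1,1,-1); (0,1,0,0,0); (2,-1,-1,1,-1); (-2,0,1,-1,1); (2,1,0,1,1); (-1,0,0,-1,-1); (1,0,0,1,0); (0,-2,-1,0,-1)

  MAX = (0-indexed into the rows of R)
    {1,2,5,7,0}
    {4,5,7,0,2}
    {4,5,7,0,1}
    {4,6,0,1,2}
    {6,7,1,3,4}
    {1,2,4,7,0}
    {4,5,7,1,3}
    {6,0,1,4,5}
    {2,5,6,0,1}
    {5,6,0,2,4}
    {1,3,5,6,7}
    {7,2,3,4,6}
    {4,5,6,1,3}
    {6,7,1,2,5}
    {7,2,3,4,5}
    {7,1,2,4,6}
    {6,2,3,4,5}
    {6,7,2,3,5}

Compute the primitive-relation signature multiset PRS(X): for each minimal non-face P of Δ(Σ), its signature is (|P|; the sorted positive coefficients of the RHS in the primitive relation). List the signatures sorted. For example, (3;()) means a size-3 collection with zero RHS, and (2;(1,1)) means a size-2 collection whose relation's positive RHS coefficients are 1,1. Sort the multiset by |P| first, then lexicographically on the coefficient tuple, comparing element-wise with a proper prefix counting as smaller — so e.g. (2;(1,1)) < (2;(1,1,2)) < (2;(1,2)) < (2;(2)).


Primitive collections (5):

  P={0,3}:  v_{0} + v_{3} = v_{4} + v_{5}  so sig = (2;(1,1))
  P={1,2,3}:  v_{1} + v_{2} + v_{3} = 0  so sig = (3;())
  P={0,6,7}:  v_{0} + v_{6} + v_{7} = v_{1} + 2·v_{2}  so sig = (3;(1,2))
  P={1,2,4,5}:  v_{1} + v_{2} + v_{4} + v_{5} = v_{0}  so sig = (4;(1))
  P={4,5,6,7}:  v_{4} + v_{5} + v_{6} + v_{7} = v_{2}  so sig = (4;(1))

so the primitive-relation signature multiset is
{ (2;(1,1)),  (3;()),  (3;(1,2)),  (4;(1)) ×2 }


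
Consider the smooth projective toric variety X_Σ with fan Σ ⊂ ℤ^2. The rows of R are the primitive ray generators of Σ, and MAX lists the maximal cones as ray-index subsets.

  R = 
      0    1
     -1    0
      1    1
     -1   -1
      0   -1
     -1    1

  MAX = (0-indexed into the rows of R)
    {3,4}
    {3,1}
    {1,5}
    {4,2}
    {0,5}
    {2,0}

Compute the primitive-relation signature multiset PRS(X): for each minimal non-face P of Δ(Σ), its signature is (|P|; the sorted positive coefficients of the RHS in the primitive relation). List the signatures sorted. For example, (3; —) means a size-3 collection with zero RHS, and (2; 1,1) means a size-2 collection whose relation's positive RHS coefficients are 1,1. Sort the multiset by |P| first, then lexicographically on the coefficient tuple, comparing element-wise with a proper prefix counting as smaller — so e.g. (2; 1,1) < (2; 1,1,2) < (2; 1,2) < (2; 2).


The 9 primitive collections of Σ (r=6, n=2):

  • {0,4}:  v_{0} + v_{4} = 0 — sig = (2; —)
  • {2,3}:  v_{2} + v_{3} = 0 — sig = (2; —)
  • {0,1}:  v_{0} + v_{1} = v_{5} — sig = (2; 1)
  • {0,3}:  v_{0} + v_{3} = v_{1} — sig = (2; 1)
  • {1,2}:  v_{1} + v_{2} = v_{0} — sig = (2; 1)
  • {1,4}:  v_{1} + v_{4} = v_{3} — sig = (2; 1)
  • {4,5}:  v_{4} + v_{5} = v_{1} — sig = (2; 1)
  • {2,5}:  v_{2} + v_{5} = 2·v_{0} — sig = (2; 2)
  • {3,5}:  v_{3} + v_{5} = 2·v_{1} — sig = (2; 2)

Sorted signature multiset PRS(X):
{ (2; —) ×2,  (2; 1) ×5,  (2; 2) ×2 }


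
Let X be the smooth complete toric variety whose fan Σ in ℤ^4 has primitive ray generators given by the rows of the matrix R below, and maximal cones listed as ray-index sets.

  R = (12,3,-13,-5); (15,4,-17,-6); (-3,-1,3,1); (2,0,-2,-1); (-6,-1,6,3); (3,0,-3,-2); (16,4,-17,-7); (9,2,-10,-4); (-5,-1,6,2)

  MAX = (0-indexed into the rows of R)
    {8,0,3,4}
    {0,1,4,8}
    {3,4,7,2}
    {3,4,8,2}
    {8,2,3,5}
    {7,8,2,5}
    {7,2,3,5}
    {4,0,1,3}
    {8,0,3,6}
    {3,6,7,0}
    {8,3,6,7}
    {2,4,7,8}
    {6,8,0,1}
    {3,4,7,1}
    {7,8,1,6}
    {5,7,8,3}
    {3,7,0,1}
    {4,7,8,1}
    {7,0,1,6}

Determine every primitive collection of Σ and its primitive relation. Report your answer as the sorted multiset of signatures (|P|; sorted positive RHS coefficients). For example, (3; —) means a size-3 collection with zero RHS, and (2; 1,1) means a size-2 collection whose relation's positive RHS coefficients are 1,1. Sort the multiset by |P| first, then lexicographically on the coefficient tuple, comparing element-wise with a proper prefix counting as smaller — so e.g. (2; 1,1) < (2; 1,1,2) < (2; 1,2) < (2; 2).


14 collections generate NE(X_Σ); each relation:

  P={0,2}:  v_{0} + v_{2} = v_{7} ; sig = (2; 1)
  P={4,5}:  v_{4} + v_{5} = v_{2} ; sig = (2; 1)
  P={4,6}:  v_{4} + v_{6} = v_{1} + v_{8} ; sig = (2; 1,1)
  P={0,5}:  v_{0} + v_{5} = v_{3} + 2·v_{7} + v_{8} ; sig = (2; 1,1,2)
  P={1,2}:  v_{1} + v_{2} = v_{4} + 2·v_{7} ; sig = (2; 1,2)
  P={2,6}:  v_{2} + v_{6} = 2·v_{7} + v_{8} ; sig = (2; 1,2)
  P={5,6}:  v_{5} + v_{6} = v_{3} + 3·v_{7} + 2·v_{8} ; sig = (2; 1,2,3)
  P={1,5}:  v_{1} + v_{5} = 2·v_{7} ; sig = (2; 2)
  P={0,4,7}:  v_{0} + v_{4} + v_{7} = v_{1} ; sig = (3; 1)
  P={0,7,8}:  v_{0} + v_{7} + v_{8} = v_{6} ; sig = (3; 1)
  P={1,3,8}:  v_{1} + v_{3} + v_{8} = v_{0} ; sig = (3; 1)
  P={1,3,6}:  v_{1} + v_{3} + v_{6} = 2·v_{0} + v_{7} ; sig = (3; 1,2)
  P={3,4,7,8}:  v_{3} + v_{4} + v_{7} + v_{8} = 0 ; sig = (4; —)
  P={2,3,7,8}:  v_{2} + v_{3} + v_{7} + v_{8} = v_{5} ; sig = (4; 1)

Sorted signature multiset PRS(X):
    |P|=2: 8 collections, coeffs (1), (1), (1,1), (1,1,2), (1,2), (1,2), (1,2,3), (2)
    |P|=3: 4 collections, coeffs (1), (1), (1), (1,2)
    |P|=4: 2 collections, coeffs (), (1)


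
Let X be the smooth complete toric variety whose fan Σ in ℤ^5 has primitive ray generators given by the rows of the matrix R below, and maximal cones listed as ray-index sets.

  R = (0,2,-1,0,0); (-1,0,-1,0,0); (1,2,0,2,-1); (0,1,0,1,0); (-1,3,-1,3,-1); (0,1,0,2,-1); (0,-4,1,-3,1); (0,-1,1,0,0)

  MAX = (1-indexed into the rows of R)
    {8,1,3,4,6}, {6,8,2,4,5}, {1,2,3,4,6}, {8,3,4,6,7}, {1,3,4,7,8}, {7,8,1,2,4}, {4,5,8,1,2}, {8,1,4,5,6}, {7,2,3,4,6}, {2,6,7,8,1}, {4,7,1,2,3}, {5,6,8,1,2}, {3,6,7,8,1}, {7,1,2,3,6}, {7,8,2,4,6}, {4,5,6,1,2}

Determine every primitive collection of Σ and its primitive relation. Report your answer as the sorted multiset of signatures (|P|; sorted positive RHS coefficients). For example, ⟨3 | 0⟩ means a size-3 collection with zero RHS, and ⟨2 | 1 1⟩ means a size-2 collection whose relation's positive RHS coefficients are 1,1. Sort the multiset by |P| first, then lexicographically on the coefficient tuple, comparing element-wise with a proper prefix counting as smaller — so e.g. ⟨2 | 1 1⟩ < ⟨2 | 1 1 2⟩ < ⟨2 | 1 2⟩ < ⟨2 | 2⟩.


5 minimal non-faces of Δ(Σ) (on 8 rays):

  • {5,7}:  v_{5} + v_{7} = v_{2} + v_{8}  ⇒ sig = ⟨2 | 1 1⟩
  • {3,5}:  v_{3} + v_{5} = v_{1} + v_{4} + 2·v_{6}  ⇒ sig = ⟨2 | 1 1 2⟩
  • {2,3,8}:  v_{2} + v_{3} + v_{8} = v_{6}  ⇒ sig = ⟨3 | 1⟩
  • {1,4,6,7}:  v_{1} + v_{4} + v_{6} + v_{7} = 0  ⇒ sig = ⟨4 | 0⟩
  • {1,2,4,6,8}:  v_{1} + v_{2} + v_{4} + v_{6} + v_{8} = v_{5}  ⇒ sig = ⟨5 | 1⟩

Sorted signature multiset PRS(X):
[⟨2 | 1 1⟩, ⟨2 | 1 1 2⟩, ⟨3 | 1⟩, ⟨4 | 0⟩, ⟨5 | 1⟩]


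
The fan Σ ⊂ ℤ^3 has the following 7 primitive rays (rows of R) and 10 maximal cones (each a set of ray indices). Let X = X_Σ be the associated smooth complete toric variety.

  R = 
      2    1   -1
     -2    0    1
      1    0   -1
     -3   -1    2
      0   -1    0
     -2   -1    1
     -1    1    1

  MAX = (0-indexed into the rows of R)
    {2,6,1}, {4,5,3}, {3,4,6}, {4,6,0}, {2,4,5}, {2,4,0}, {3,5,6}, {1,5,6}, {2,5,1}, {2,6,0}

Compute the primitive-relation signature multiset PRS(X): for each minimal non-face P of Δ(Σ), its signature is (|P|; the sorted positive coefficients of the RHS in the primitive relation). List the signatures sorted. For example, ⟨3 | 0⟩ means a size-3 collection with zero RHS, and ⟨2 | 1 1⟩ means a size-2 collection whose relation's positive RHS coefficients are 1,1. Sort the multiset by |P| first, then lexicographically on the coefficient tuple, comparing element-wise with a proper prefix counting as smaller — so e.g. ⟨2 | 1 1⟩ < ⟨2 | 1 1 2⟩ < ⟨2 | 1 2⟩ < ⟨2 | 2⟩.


Δ(Σ) — 7 vertices, 9 min non-faces:

  • {0,5}:  v_{0} + v_{5} = 0 — sig = ⟨2 | 0⟩
  • {1,4}:  v_{1} + v_{4} = v_{5} — sig = ⟨2 | 1⟩
  • {2,3}:  v_{2} + v_{3} = v_{5} — sig = ⟨2 | 1⟩
  • {0,1}:  v_{0} + v_{1} = v_{2} + v_{6} — sig = ⟨2 | 1 1⟩
  • {0,3}:  v_{0} + v_{3} = v_{4} + v_{6} — sig = ⟨2 | 1 1⟩
  • {1,3}:  v_{1} + v_{3} = 2·v_{5} + v_{6} — sig = ⟨2 | 1 2⟩
  • {2,4,6}:  v_{2} + v_{4} + v_{6} = 0 — sig = ⟨3 | 0⟩
  • {2,5,6}:  v_{2} + v_{5} + v_{6} = v_{1} — sig = ⟨3 | 1⟩
  • {4,5,6}:  v_{4} + v_{5} + v_{6} = v_{3} — sig = ⟨3 | 1⟩

Hence PRS(X_Σ) =
[⟨2 | 0⟩, ⟨2 | 1⟩, ⟨2 | 1⟩, ⟨2 | 1 1⟩, ⟨2 | 1 1⟩, ⟨2 | 1 2⟩, ⟨3 | 0⟩, ⟨3 | 1⟩, ⟨3 | 1⟩]
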